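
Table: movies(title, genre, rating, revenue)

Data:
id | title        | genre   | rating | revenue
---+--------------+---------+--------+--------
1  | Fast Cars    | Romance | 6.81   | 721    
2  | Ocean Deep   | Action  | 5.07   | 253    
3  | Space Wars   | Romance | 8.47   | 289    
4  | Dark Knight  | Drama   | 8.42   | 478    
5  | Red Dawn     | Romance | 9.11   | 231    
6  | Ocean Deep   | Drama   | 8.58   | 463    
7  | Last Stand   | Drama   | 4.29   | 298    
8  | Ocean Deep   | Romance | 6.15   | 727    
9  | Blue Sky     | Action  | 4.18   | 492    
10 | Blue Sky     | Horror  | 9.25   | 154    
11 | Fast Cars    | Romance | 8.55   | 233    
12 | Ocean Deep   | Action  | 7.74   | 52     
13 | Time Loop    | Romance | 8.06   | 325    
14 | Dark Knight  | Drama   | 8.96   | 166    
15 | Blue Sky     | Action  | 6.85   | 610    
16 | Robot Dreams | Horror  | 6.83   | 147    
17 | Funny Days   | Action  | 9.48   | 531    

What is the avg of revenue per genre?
SELECT genre, AVG(revenue) as result
FROM movies
GROUP BY genre

Result:
  Action: 387.60
  Drama: 351.25
  Horror: 150.50
  Romance: 421.00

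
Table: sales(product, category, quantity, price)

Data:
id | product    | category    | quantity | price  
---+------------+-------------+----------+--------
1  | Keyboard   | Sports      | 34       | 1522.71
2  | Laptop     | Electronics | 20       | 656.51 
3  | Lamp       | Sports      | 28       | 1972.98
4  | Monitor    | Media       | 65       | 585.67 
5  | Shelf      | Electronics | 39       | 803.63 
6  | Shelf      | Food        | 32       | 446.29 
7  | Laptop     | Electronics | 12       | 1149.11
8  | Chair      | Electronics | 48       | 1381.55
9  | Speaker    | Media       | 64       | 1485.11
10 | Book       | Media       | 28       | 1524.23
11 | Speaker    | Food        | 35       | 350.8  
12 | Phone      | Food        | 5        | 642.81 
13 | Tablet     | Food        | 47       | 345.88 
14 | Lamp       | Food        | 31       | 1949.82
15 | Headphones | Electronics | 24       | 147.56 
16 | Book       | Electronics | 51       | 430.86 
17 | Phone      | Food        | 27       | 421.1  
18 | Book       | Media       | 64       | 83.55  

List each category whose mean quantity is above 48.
SELECT category, AVG(quantity)
FROM sales
GROUP BY category
HAVING AVG(quantity) > 48

Result:
  Media: avg=55.25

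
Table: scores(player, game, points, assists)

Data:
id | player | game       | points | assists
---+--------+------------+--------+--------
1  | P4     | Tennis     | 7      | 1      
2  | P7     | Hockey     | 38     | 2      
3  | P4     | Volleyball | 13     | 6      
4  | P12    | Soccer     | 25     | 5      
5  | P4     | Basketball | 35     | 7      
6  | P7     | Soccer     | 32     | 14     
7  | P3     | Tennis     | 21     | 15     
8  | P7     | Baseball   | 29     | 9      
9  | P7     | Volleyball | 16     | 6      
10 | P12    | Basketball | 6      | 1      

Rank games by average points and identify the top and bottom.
SELECT game, AVG(points)
FROM scores
GROUP BY game
ORDER BY AVG(points)

All groups:
  Tennis: 14.00
  Volleyball: 14.50
  Basketball: 20.50
  Soccer: 28.50
  Baseball: 29.00
  Hockey: 38.00

Highest: Hockey (38.00)
Lowest: Tennis (14.00)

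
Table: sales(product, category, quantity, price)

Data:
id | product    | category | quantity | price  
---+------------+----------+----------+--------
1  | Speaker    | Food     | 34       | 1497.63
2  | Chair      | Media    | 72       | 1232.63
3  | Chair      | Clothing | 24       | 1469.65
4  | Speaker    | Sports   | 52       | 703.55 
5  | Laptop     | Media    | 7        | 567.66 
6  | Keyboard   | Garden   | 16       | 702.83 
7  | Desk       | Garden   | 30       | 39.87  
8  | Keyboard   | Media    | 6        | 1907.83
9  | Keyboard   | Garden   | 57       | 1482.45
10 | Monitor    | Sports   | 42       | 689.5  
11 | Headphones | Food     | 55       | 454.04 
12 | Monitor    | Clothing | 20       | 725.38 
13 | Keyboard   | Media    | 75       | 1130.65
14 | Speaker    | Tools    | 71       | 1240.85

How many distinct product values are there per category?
SELECT category, COUNT(DISTINCT product)
FROM sales
GROUP BY category

Result:
  Clothing: 2 distinct
  Food: 2 distinct
  Garden: 2 distinct
  Media: 3 distinct
  Sports: 2 distinct
  Tools: 1 distinct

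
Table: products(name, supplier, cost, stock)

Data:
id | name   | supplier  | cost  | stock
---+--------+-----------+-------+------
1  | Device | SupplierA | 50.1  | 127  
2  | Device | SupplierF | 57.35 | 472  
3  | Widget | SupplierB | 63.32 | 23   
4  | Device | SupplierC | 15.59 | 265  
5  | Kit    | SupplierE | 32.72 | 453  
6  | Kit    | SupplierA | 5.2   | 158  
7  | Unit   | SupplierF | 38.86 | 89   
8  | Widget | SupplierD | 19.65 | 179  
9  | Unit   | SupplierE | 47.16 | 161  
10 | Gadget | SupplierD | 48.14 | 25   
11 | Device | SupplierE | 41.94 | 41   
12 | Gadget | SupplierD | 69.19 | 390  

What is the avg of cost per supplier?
SELECT supplier, AVG(cost) as result
FROM products
GROUP BY supplier

Result:
  SupplierA: 27.65
  SupplierB: 63.32
  SupplierC: 15.59
  SupplierD: 45.66
  SupplierE: 40.61
  SupplierF: 48.11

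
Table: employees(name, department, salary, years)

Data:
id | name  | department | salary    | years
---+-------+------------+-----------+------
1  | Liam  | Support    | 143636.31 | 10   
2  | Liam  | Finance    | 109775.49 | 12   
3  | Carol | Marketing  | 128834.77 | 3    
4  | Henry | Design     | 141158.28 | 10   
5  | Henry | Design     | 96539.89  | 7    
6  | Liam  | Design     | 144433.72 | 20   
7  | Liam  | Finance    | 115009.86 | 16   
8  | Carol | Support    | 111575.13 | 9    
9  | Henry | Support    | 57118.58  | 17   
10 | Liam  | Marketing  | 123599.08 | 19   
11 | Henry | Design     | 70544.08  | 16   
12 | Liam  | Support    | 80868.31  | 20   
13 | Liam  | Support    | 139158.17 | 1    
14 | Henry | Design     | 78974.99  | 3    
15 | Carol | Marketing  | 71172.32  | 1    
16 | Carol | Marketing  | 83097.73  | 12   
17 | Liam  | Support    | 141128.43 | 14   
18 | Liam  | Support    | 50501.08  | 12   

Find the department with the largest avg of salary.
SELECT department, AVG(salary) as val
FROM employees
GROUP BY department
ORDER BY val DESC
LIMIT 1

Result: Finance with avg(salary) = 112392.68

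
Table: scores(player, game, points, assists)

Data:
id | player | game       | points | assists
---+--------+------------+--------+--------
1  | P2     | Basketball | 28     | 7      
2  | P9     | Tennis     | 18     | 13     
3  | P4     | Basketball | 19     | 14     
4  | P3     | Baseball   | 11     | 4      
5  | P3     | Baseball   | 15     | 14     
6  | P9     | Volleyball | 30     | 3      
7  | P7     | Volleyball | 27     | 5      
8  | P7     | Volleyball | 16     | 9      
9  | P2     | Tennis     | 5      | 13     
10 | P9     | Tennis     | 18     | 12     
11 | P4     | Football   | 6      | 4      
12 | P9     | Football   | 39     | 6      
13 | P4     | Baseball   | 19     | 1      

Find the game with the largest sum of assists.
SELECT game, SUM(assists) as val
FROM scores
GROUP BY game
ORDER BY val DESC
LIMIT 1

Result: Tennis with sum(assists) = 38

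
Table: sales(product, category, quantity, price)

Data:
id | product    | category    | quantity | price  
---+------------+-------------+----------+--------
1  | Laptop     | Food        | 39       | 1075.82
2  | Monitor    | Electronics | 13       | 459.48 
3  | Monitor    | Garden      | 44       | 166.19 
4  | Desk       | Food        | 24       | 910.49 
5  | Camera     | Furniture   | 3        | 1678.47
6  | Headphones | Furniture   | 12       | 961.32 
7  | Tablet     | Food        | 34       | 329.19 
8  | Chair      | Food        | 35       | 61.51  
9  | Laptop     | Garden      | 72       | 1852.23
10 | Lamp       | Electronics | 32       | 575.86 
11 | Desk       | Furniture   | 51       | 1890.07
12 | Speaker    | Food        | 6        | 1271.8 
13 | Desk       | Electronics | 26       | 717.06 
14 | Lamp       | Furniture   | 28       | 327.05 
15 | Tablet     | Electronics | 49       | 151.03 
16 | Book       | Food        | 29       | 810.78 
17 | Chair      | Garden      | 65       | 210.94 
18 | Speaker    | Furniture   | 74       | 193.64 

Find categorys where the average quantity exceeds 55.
SELECT category, AVG(quantity)
FROM sales
GROUP BY category
HAVING AVG(quantity) > 55

Result:
  Garden: avg=60.33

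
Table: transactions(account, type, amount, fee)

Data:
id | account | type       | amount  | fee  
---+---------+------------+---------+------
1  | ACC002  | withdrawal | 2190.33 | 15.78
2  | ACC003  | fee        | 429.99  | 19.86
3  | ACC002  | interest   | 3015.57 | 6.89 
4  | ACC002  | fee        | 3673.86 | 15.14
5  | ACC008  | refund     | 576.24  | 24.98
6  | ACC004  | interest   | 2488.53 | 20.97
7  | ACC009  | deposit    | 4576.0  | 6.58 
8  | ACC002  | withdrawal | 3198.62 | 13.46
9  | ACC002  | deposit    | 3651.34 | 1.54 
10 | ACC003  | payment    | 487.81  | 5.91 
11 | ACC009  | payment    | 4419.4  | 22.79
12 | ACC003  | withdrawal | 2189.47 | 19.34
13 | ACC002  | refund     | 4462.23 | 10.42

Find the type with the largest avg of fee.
SELECT type, AVG(fee) as val
FROM transactions
GROUP BY type
ORDER BY val DESC
LIMIT 1

Result: refund with avg(fee) = 17.70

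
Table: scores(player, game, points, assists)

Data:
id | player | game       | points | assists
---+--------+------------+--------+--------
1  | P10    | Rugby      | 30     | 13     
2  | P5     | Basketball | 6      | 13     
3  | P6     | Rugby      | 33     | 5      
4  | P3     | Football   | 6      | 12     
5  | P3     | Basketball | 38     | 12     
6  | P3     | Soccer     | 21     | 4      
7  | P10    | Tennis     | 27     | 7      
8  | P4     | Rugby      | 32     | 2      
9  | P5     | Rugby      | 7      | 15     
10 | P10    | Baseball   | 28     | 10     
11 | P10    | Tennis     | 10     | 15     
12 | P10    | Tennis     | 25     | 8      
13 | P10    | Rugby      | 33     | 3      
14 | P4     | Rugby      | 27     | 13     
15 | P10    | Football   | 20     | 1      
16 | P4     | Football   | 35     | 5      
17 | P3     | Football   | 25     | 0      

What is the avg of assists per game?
SELECT game, AVG(assists) as result
FROM scores
GROUP BY game

Result:
  Baseball: 10.00
  Basketball: 12.50
  Football: 4.50
  Rugby: 8.50
  Soccer: 4.00
  Tennis: 10.00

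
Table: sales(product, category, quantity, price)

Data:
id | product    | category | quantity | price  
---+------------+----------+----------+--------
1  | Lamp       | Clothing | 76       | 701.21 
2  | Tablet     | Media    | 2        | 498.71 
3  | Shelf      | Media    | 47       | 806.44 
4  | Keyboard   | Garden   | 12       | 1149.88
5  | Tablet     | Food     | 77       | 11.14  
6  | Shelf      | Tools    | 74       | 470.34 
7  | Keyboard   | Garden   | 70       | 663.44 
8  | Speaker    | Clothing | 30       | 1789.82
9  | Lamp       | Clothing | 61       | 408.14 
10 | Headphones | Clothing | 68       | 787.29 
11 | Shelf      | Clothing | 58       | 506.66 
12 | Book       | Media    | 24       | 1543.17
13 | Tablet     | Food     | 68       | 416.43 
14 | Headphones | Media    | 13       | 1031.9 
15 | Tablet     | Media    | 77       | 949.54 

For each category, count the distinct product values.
SELECT category, COUNT(DISTINCT product)
FROM sales
GROUP BY category

Result:
  Clothing: 4 distinct
  Food: 1 distinct
  Garden: 1 distinct
  Media: 4 distinct
  Tools: 1 distinct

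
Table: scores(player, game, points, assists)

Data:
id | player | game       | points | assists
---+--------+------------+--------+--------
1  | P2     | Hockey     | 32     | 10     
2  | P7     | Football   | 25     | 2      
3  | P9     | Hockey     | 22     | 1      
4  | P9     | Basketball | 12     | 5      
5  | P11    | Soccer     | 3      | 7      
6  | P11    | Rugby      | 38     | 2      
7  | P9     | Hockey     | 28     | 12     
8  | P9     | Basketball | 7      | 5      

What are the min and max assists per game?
SELECT game, MIN(assists), MAX(assists)
FROM scores
GROUP BY game

Result:
  Basketball: min=5, max=5
  Football: min=2, max=2
  Hockey: min=1, max=12
  Rugby: min=2, max=2
  Soccer: min=7, max=7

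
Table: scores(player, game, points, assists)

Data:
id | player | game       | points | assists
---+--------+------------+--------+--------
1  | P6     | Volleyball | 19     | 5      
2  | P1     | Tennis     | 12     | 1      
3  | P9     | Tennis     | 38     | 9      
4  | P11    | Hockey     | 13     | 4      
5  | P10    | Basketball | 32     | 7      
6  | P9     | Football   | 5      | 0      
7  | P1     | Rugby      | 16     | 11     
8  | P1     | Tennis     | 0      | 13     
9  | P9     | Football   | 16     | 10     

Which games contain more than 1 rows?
SELECT game, COUNT(*) as cnt
FROM scores
GROUP BY game
HAVING COUNT(*) > 1

Result:
  Football: 2
  Tennis: 3

Note: HAVING filters groups after aggregation, WHERE filters rows before.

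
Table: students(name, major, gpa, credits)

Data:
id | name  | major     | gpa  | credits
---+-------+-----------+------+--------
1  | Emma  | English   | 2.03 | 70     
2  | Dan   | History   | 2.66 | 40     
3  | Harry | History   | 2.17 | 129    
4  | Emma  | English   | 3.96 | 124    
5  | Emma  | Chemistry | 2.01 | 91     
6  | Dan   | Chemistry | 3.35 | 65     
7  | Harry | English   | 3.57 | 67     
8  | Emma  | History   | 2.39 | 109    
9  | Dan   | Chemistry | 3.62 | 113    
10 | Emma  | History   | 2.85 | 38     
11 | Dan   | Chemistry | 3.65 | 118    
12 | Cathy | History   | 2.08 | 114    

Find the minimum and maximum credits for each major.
SELECT major, MIN(credits), MAX(credits)
FROM students
GROUP BY major

Result:
  Chemistry: min=65, max=118
  English: min=67, max=124
  History: min=38, max=129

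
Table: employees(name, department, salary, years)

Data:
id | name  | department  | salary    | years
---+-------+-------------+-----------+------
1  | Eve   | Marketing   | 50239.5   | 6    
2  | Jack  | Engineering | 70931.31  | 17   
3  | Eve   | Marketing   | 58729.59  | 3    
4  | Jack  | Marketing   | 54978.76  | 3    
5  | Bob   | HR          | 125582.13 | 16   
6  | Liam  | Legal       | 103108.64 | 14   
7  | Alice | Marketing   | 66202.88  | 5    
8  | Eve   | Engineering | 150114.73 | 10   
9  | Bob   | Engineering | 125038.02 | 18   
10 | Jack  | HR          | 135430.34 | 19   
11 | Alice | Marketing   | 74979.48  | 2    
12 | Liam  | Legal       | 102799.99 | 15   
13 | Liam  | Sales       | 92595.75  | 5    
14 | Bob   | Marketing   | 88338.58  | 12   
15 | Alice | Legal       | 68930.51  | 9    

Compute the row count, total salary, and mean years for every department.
SELECT department,
       COUNT(*) as cnt,
       SUM(salary) as total_salary,
       AVG(years) as avg_years
FROM employees
GROUP BY department

Result:
  Engineering: 3 records, 346084.06 total salary, 15.00 avg years
  HR: 2 records, 261012.47 total salary, 17.50 avg years
  Legal: 3 records, 274839.14 total salary, 12.67 avg years
  Marketing: 6 records, 393468.79 total salary, 5.17 avg years
  Sales: 1 records, 92595.75 total salary, 5.00 avg years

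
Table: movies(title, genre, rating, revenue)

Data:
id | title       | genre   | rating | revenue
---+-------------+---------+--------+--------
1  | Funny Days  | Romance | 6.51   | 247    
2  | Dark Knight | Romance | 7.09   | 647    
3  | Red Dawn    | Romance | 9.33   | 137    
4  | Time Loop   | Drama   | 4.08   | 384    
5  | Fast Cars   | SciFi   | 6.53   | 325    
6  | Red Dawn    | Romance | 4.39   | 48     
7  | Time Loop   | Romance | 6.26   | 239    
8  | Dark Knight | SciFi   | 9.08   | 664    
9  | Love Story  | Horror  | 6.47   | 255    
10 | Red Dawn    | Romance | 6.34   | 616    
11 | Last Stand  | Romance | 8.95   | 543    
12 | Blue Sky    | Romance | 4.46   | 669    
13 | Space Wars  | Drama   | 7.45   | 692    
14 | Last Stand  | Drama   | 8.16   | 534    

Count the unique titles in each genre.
SELECT genre, COUNT(DISTINCT title)
FROM movies
GROUP BY genre

Result:
  Drama: 3 distinct
  Horror: 1 distinct
  Romance: 6 distinct
  SciFi: 2 distinct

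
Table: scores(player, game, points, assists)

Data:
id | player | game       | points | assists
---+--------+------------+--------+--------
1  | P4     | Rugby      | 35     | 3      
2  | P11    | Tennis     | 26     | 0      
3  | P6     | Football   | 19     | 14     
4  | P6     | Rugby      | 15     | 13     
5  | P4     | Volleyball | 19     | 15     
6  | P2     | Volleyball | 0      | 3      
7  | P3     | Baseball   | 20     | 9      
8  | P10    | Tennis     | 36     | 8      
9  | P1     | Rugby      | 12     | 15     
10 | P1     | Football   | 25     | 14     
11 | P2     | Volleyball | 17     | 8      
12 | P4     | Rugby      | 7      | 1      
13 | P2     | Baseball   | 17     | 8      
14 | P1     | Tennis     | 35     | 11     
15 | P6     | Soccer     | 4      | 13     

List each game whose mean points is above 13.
SELECT game, AVG(points)
FROM scores
GROUP BY game
HAVING AVG(points) > 13

Result:
  Baseball: avg=18.50
  Football: avg=22.00
  Rugby: avg=17.25
  Tennis: avg=32.33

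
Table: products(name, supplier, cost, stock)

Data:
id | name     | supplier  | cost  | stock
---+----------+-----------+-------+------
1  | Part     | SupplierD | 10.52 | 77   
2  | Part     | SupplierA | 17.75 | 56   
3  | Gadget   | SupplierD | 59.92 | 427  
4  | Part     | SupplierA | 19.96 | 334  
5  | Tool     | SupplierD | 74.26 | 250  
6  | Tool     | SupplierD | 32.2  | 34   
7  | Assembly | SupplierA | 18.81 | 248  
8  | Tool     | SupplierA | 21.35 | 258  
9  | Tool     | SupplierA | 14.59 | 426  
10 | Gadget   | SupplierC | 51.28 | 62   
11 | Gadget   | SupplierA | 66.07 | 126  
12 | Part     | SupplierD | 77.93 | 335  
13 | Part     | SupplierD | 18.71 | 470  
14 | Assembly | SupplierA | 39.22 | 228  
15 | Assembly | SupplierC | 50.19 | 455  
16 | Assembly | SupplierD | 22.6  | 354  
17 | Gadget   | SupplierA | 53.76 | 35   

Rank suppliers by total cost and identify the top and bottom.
SELECT supplier, SUM(cost)
FROM products
GROUP BY supplier
ORDER BY SUM(cost)

All groups:
  SupplierC: 101.47
  SupplierA: 251.51
  SupplierD: 296.14

Highest: SupplierD (296.14)
Lowest: SupplierC (101.47)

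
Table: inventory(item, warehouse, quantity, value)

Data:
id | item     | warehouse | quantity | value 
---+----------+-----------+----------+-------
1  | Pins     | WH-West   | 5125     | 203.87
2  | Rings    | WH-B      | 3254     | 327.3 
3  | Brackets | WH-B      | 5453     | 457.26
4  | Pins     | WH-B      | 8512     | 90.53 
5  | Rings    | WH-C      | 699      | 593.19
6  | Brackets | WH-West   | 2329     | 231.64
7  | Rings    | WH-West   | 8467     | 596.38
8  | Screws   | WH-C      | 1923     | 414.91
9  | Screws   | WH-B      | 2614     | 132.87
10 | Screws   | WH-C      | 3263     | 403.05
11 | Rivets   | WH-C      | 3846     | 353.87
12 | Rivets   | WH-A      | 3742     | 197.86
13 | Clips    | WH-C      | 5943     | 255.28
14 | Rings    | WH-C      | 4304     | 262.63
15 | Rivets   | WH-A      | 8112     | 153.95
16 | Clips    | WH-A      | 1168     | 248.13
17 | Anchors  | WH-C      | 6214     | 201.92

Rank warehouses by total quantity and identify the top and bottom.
SELECT warehouse, SUM(quantity)
FROM inventory
GROUP BY warehouse
ORDER BY SUM(quantity)

All groups:
  WH-A: 13022
  WH-West: 15921
  WH-B: 19833
  WH-C: 26192

Highest: WH-C (26192)
Lowest: WH-A (13022)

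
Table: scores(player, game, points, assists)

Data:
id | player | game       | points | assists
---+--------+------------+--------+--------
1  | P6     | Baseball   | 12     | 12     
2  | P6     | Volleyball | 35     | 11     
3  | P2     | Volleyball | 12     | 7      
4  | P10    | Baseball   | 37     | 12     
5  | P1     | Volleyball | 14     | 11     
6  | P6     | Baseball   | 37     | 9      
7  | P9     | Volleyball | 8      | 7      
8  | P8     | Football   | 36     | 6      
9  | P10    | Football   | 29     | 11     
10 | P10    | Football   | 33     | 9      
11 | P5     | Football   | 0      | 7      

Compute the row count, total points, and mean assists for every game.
SELECT game,
       COUNT(*) as cnt,
       SUM(points) as total_points,
       AVG(assists) as avg_assists
FROM scores
GROUP BY game

Result:
  Baseball: 3 records, 86 total points, 11.00 avg assists
  Football: 4 records, 98 total points, 8.25 avg assists
  Volleyball: 4 records, 69 total points, 9.00 avg assists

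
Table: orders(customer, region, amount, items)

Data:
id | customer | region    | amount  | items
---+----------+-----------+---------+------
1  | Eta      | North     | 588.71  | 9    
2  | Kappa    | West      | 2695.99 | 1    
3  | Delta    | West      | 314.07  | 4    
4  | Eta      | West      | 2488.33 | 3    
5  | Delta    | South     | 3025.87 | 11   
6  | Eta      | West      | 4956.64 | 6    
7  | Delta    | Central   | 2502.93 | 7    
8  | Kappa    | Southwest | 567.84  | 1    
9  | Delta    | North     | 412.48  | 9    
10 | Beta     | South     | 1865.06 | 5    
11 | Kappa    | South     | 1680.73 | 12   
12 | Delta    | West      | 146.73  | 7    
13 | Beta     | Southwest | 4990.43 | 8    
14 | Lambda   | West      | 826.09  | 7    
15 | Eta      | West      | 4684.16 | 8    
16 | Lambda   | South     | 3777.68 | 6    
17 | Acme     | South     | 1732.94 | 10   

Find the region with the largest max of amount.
SELECT region, MAX(amount) as val
FROM orders
GROUP BY region
ORDER BY val DESC
LIMIT 1

Result: Southwest with max(amount) = 4990.43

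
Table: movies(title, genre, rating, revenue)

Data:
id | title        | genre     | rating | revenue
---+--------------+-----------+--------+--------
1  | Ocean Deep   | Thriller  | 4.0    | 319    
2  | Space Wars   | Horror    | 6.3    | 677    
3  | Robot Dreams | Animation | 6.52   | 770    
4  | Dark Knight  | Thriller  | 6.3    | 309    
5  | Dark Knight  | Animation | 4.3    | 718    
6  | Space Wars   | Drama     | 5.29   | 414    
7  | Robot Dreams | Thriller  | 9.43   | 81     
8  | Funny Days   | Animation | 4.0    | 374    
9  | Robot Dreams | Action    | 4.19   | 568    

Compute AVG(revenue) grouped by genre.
SELECT genre, AVG(revenue) as result
FROM movies
GROUP BY genre

Result:
  Action: 568.00
  Animation: 620.67
  Drama: 414.00
  Horror: 677.00
  Thriller: 236.33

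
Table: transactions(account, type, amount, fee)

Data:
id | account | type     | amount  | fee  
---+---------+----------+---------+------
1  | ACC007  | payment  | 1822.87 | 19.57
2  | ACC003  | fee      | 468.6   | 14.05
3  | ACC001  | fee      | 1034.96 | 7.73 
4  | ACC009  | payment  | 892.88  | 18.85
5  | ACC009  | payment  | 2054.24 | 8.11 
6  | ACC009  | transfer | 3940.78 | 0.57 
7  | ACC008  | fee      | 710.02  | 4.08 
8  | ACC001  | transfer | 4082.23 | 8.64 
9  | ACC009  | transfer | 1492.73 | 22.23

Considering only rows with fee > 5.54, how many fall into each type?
SELECT type, COUNT(*)
FROM transactions
WHERE fee > 5.54
GROUP BY type

Note: WHERE filters rows before grouping.

Result:
  fee: 2
  payment: 3
  transfer: 2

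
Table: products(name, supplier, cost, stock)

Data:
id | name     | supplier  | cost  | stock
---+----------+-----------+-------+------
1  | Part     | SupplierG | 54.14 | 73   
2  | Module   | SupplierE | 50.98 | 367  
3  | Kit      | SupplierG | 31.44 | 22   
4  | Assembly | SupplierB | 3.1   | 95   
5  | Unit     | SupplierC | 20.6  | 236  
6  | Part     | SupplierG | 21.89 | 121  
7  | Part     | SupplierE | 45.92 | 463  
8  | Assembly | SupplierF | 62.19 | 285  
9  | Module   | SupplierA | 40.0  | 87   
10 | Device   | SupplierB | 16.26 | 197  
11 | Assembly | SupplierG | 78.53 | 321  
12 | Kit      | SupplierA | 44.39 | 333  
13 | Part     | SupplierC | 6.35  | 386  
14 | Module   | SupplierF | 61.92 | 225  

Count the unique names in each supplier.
SELECT supplier, COUNT(DISTINCT name)
FROM products
GROUP BY supplier

Result:
  SupplierA: 2 distinct
  SupplierB: 2 distinct
  SupplierC: 2 distinct
  SupplierE: 2 distinct
  SupplierF: 2 distinct
  SupplierG: 3 distinct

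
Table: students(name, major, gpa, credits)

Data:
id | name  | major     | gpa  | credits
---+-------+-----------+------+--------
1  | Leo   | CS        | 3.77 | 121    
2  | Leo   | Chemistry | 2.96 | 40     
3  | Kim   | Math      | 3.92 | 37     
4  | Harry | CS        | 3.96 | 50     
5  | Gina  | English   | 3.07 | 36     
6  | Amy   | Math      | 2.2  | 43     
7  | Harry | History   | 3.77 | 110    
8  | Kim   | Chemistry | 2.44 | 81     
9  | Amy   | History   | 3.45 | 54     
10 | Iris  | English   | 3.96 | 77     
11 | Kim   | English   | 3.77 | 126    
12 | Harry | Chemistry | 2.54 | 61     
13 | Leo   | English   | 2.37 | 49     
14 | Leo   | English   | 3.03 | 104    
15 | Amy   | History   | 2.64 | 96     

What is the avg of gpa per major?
SELECT major, AVG(gpa) as result
FROM students
GROUP BY major

Result:
  CS: 3.87
  Chemistry: 2.65
  English: 3.24
  History: 3.29
  Math: 3.06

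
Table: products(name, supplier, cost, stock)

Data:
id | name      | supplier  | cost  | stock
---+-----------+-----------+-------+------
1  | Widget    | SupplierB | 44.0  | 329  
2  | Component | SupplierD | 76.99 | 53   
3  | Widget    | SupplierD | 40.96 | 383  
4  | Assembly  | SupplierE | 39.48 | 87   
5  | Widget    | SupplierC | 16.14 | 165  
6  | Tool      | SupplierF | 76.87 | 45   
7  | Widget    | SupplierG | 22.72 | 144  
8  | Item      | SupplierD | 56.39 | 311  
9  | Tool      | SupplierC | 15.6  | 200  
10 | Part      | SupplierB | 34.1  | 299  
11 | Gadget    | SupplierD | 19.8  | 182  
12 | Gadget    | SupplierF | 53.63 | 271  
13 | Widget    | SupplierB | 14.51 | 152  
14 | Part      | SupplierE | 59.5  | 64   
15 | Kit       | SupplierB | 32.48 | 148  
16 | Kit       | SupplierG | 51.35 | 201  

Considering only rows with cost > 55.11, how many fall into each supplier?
SELECT supplier, COUNT(*)
FROM products
WHERE cost > 55.11
GROUP BY supplier

Note: WHERE filters rows before grouping.

Result:
  SupplierD: 2
  SupplierE: 1
  SupplierF: 1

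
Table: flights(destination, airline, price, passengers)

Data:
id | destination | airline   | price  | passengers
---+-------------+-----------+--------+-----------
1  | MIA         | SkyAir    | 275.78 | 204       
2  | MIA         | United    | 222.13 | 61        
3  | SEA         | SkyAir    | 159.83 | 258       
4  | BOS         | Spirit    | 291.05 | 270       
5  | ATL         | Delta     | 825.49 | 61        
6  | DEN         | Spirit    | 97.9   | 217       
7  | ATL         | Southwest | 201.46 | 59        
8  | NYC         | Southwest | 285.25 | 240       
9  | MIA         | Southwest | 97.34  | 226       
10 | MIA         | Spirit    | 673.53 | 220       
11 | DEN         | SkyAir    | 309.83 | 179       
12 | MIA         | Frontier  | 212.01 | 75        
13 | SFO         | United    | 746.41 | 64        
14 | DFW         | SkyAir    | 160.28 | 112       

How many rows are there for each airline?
SELECT airline, COUNT(*) as count
FROM flights
GROUP BY airline

Result:
  Delta: 1
  Frontier: 1
  SkyAir: 4
  Southwest: 3
  Spirit: 3
  United: 2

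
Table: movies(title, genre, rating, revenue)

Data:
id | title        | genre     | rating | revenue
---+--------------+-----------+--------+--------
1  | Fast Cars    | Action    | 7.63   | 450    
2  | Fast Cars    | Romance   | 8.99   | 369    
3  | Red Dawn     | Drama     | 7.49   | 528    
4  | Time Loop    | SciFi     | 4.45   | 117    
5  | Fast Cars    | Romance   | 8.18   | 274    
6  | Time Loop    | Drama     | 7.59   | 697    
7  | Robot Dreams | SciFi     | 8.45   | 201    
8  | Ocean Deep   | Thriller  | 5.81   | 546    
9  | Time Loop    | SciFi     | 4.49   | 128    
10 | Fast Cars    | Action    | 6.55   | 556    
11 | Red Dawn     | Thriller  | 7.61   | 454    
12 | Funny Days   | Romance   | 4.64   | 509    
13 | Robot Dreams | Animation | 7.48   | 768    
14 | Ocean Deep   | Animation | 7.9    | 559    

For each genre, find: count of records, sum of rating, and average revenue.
SELECT genre,
       COUNT(*) as cnt,
       SUM(rating) as total_rating,
       AVG(revenue) as avg_revenue
FROM movies
GROUP BY genre

Result:
  Action: 2 records, 14.18 total rating, 503.00 avg revenue
  Animation: 2 records, 15.38 total rating, 663.50 avg revenue
  Drama: 2 records, 15.08 total rating, 612.50 avg revenue
  Romance: 3 records, 21.81 total rating, 384.00 avg revenue
  SciFi: 3 records, 17.39 total rating, 148.67 avg revenue
  Thriller: 2 records, 13.42 total rating, 500.00 avg revenue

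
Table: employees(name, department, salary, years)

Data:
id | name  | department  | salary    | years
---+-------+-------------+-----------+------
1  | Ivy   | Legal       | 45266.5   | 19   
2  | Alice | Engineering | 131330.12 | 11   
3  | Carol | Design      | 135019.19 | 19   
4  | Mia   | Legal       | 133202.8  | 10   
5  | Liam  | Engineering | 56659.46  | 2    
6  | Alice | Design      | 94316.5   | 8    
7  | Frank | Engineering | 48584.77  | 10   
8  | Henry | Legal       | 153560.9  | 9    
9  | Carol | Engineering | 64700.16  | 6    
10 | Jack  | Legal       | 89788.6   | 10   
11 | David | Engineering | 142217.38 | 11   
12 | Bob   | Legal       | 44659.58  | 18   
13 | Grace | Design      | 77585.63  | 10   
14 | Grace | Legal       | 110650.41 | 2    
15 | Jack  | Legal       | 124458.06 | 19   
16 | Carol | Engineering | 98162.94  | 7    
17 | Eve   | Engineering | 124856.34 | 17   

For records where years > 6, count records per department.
SELECT department, COUNT(*)
FROM employees
WHERE years > 6
GROUP BY department

Note: WHERE filters rows before grouping.

Result:
  Design: 3
  Engineering: 5
  Legal: 6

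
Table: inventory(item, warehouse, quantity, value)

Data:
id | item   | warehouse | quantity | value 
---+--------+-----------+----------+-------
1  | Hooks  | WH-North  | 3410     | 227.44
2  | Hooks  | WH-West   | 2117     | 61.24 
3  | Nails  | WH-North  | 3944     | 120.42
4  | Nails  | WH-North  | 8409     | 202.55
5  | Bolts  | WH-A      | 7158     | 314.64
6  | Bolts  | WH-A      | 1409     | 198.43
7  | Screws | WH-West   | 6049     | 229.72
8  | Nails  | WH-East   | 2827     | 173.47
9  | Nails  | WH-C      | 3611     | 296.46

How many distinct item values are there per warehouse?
SELECT warehouse, COUNT(DISTINCT item)
FROM inventory
GROUP BY warehouse

Result:
  WH-A: 1 distinct
  WH-C: 1 distinct
  WH-East: 1 distinct
  WH-North: 2 distinct
  WH-West: 2 distinct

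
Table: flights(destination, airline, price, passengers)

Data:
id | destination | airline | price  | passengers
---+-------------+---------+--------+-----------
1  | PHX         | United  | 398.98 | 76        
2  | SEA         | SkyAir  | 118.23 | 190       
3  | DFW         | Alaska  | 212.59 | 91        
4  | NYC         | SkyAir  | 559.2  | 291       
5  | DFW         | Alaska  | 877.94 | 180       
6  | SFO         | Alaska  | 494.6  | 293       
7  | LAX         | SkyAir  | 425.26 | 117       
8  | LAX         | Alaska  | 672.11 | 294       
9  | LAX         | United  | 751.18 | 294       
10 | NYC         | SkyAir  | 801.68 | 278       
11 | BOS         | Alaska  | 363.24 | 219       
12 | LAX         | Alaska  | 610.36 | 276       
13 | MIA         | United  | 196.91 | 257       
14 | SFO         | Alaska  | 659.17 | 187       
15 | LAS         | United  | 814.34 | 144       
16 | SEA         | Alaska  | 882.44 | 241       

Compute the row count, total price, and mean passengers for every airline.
SELECT airline,
       COUNT(*) as cnt,
       SUM(price) as total_price,
       AVG(passengers) as avg_passengers
FROM flights
GROUP BY airline

Result:
  Alaska: 8 records, 4772.45 total price, 222.63 avg passengers
  SkyAir: 4 records, 1904.37 total price, 219.00 avg passengers
  United: 4 records, 2161.41 total price, 192.75 avg passengers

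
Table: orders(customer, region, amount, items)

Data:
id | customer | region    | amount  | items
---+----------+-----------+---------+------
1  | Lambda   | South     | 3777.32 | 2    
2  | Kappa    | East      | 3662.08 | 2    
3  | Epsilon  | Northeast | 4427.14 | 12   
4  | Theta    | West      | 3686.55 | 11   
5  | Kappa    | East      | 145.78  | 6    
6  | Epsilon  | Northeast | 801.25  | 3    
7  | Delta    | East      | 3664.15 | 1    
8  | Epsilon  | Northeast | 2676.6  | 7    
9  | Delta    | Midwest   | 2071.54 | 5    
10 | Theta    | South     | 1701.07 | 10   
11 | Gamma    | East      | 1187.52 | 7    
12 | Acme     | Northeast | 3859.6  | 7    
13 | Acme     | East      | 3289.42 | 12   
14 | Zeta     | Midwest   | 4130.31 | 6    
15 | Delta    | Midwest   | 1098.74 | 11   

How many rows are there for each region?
SELECT region, COUNT(*) as count
FROM orders
GROUP BY region

Result:
  East: 5
  Midwest: 3
  Northeast: 4
  South: 2
  West: 1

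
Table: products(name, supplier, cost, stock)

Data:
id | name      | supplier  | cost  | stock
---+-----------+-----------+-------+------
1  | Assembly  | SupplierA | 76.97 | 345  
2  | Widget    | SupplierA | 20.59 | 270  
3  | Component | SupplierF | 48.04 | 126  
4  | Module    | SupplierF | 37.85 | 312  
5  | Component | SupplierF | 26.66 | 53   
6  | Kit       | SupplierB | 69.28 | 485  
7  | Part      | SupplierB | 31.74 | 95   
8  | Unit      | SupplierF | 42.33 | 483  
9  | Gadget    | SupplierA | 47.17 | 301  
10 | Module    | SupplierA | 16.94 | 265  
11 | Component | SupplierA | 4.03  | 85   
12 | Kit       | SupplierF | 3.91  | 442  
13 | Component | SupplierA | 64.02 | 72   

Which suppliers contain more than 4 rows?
SELECT supplier, COUNT(*) as cnt
FROM products
GROUP BY supplier
HAVING COUNT(*) > 4

Result:
  SupplierA: 6
  SupplierF: 5

Note: HAVING filters groups after aggregation, WHERE filters rows before.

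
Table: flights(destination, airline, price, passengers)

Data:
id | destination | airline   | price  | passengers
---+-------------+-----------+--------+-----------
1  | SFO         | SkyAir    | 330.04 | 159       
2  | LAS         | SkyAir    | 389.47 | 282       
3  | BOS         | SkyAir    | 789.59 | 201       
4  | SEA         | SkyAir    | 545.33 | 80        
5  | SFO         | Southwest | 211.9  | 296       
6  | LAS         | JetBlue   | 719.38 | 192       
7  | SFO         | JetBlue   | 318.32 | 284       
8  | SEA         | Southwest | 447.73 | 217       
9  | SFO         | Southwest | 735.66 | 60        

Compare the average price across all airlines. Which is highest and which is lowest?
SELECT airline, AVG(price)
FROM flights
GROUP BY airline
ORDER BY AVG(price)

All groups:
  Southwest: 465.10
  SkyAir: 513.61
  JetBlue: 518.85

Highest: JetBlue (518.85)
Lowest: Southwest (465.10)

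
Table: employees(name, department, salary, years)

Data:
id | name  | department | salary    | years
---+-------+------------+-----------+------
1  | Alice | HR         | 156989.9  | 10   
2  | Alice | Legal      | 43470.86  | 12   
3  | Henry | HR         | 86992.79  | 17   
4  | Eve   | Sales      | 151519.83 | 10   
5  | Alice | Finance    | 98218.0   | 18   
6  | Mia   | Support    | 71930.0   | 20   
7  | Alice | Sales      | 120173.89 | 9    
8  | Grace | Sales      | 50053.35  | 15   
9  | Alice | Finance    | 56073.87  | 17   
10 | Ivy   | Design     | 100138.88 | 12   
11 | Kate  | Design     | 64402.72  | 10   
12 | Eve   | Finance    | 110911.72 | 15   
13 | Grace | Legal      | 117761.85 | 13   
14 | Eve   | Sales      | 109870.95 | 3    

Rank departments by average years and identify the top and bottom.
SELECT department, AVG(years)
FROM employees
GROUP BY department
ORDER BY AVG(years)

All groups:
  Sales: 9.25
  Design: 11.00
  Legal: 12.50
  HR: 13.50
  Finance: 16.67
  Support: 20.00

Highest: Support (20.00)
Lowest: Sales (9.25)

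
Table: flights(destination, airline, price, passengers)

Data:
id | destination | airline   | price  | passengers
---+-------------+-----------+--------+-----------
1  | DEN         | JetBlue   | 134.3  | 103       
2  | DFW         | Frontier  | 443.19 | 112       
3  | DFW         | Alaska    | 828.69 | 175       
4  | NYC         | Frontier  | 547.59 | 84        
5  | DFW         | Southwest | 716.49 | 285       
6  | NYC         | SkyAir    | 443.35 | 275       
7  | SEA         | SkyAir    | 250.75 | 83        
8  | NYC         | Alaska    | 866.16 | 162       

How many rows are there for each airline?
SELECT airline, COUNT(*) as count
FROM flights
GROUP BY airline

Result:
  Alaska: 2
  Frontier: 2
  JetBlue: 1
  SkyAir: 2
  Southwest: 1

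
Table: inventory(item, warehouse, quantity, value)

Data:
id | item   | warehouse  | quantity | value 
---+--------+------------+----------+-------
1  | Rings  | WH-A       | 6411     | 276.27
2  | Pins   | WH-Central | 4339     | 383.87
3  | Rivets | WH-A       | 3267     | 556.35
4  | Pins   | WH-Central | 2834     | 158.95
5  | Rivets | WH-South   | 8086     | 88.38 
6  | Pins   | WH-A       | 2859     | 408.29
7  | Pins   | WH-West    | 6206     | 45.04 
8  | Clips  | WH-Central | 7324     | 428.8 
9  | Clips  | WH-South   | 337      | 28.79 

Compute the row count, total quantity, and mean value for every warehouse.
SELECT warehouse,
       COUNT(*) as cnt,
       SUM(quantity) as total_quantity,
       AVG(value) as avg_value
FROM inventory
GROUP BY warehouse

Result:
  WH-A: 3 records, 12537 total quantity, 413.64 avg value
  WH-Central: 3 records, 14497 total quantity, 323.87 avg value
  WH-South: 2 records, 8423 total quantity, 58.59 avg value
  WH-West: 1 records, 6206 total quantity, 45.04 avg value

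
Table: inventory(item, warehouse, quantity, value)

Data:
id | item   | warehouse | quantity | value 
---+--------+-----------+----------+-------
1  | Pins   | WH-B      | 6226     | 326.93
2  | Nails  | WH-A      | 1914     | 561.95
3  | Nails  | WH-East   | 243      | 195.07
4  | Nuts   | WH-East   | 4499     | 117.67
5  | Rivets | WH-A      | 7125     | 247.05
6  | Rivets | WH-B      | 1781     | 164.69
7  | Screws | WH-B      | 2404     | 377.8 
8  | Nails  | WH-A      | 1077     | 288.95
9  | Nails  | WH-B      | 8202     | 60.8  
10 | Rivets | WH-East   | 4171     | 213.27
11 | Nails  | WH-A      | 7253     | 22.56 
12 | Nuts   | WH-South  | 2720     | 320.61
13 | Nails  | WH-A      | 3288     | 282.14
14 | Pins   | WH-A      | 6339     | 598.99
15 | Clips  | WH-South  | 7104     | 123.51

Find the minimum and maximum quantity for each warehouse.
SELECT warehouse, MIN(quantity), MAX(quantity)
FROM inventory
GROUP BY warehouse

Result:
  WH-A: min=1077, max=7253
  WH-B: min=1781, max=8202
  WH-East: min=243, max=4499
  WH-South: min=2720, max=7104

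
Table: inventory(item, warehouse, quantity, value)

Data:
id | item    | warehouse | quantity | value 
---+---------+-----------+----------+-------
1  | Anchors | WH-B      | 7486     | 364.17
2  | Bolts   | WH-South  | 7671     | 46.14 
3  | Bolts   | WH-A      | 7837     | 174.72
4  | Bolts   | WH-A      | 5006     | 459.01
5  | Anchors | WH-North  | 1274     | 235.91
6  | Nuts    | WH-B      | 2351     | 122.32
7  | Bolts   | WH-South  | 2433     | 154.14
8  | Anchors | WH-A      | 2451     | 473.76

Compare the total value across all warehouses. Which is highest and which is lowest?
SELECT warehouse, SUM(value)
FROM inventory
GROUP BY warehouse
ORDER BY SUM(value)

All groups:
  WH-South: 200.28
  WH-North: 235.91
  WH-B: 486.49
  WH-A: 1107.49

Highest: WH-A (1107.49)
Lowest: WH-South (200.28)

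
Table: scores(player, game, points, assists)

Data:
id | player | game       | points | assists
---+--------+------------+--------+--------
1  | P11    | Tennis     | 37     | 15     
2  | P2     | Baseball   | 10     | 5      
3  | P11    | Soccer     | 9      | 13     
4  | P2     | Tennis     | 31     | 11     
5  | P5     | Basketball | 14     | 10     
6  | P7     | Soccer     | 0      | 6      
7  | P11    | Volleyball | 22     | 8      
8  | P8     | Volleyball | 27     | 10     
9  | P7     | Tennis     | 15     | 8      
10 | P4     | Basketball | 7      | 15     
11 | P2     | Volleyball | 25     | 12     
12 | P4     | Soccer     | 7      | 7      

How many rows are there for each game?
SELECT game, COUNT(*) as count
FROM scores
GROUP BY game

Result:
  Baseball: 1
  Basketball: 2
  Soccer: 3
  Tennis: 3
  Volleyball: 3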